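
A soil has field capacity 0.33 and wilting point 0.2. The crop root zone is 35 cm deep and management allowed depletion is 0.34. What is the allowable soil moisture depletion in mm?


SMD = (FC - PWP) * d * MAD * 10
SMD = (0.33 - 0.2) * 35 * 0.34 * 10
SMD = 0.1300 * 35 * 0.34 * 10

15.4700 mm


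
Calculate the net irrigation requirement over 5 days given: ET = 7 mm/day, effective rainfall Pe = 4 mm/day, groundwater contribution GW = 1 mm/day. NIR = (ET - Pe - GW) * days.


Daily deficit = ET - Pe - GW = 7 - 4 - 1 = 2 mm/day
NIR = 2 * 5 = 10 mm

10.0000 mm


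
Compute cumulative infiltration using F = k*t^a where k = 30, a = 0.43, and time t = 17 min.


F = k * t^a = 30 * 17^0.43
F = 30 * 3.381373

101.4412 mm


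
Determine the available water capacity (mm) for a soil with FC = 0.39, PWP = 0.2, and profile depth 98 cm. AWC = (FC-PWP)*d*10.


AWC = (FC - PWP) * d * 10
AWC = (0.39 - 0.2) * 98 * 10
AWC = 0.1900 * 98 * 10

186.2000 mm


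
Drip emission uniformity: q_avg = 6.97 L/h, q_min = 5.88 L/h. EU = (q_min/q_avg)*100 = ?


EU = (q_min/q_avg)*100 = (5.88/6.97)*100 = 84.3615%

84.3615 %


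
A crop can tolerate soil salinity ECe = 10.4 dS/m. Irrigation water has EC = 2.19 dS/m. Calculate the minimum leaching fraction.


LR = ECiw / (5*ECe - ECiw)
LR = 2.19 / (5*10.4 - 2.19)
LR = 2.19 / 49.8100

0.0440


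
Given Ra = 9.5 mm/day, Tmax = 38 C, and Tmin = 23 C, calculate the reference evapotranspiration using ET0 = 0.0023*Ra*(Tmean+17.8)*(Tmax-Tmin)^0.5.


Tmean = (Tmax + Tmin)/2 = (38 + 23)/2 = 30.5
ET0 = 0.0023 * 9.5 * (30.5 + 17.8) * sqrt(38 - 23)
ET0 = 0.0023 * 9.5 * 48.3 * 3.872983

4.0874 mm/day


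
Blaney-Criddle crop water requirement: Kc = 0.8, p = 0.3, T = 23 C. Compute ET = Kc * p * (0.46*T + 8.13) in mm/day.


ET = Kc * p * (0.46*T + 8.13)
ET = 0.8 * 0.3 * (0.46*23 + 8.13)
ET = 0.8 * 0.3 * 18.7100

4.4904 mm/day


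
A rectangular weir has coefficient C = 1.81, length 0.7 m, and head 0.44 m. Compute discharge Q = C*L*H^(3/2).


Q = C * L * H^(3/2) = 1.81 * 0.7 * 0.44^1.5 = 1.81 * 0.7 * 0.291863

0.3698 m^3/s


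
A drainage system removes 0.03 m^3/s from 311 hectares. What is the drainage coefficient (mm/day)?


DC = Q * 86400 / (A * 10000) * 1000
DC = 0.03 * 86400 / (311 * 10000) * 1000
DC = 2592000.0000 / 3110000

0.8334 mm/day


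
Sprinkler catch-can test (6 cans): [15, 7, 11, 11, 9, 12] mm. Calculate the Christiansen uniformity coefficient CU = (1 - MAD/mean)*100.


mean = 10.833333 mm
MAD = 1.888889 mm
CU = (1 - 1.888889/10.833333)*100

82.5641 %


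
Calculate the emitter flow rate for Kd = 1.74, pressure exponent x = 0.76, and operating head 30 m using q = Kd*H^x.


q = Kd * H^x = 1.74 * 30^0.76 = 1.74 * 13.262096

23.0760 L/h


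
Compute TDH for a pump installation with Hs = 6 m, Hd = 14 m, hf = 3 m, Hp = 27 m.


TDH = Hs + Hd + hf + Hp = 6 + 14 + 3 + 27 = 50

50 m


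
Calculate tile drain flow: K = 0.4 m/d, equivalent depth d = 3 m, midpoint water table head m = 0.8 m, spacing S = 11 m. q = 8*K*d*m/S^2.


q = 8*K*d*m/S^2
q = 8*0.4*3*0.8/11^2
q = 7.6800 / 121

0.0635 m/d


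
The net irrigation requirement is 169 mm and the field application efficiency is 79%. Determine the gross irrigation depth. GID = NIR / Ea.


Ea = 79% = 0.79
GID = NIR / Ea = 169 / 0.79 = 213.9241 mm

213.9241 mm


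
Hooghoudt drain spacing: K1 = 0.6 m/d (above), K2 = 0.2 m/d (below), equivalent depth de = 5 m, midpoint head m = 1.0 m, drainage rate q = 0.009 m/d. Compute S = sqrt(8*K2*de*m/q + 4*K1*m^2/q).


S^2 = 8*K2*de*m/q + 4*K1*m^2/q
S^2 = 8*0.2*5*1.0/0.009 + 4*0.6*1.0^2/0.009
S = sqrt(1155.5556)

33.9935 m


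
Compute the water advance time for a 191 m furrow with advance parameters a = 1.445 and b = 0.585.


t = (L/a)^(1/b)
t = (191/1.445)^(1/0.585)
t = 132.179931^(1/0.585)

4225.9462 min


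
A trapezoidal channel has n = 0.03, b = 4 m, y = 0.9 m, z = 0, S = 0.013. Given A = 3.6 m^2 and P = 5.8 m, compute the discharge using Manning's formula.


R = A/P = 3.6/5.8 = 0.620690
Q = (1/0.03) * 3.6 * 0.620690^(2/3) * 0.013^0.5

9.9556 m^3/s


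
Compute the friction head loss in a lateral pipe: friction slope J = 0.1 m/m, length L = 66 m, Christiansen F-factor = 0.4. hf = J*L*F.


hf = J * L * F = 0.1 * 66 * 0.4 = 2.6400 m

2.6400 m


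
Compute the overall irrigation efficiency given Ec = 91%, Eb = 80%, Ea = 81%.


Ec = 0.91, Eb = 0.8, Ea = 0.81
E = 0.91 * 0.8 * 0.81 * 100 = 58.9680%

58.9680 %


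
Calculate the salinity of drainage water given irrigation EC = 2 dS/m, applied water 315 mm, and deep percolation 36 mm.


EC_dw = EC_iw * D_iw / D_dw
EC_dw = 2 * 315 / 36
EC_dw = 630 / 36

17.5000 dS/m


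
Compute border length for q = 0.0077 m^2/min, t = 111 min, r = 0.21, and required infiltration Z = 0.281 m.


L = q*t/((1+r)*Z)
L = 0.0077*111/((1+0.21)*0.281)
L = 0.8547/0.34001

2.5137 m


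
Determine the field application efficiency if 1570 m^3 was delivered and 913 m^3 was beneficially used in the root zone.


Ea = V_root / V_field * 100 = 913 / 1570 * 100 = 58.1529%

58.1529 %


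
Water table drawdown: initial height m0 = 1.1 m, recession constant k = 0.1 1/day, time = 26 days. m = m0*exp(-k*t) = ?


m = m0 * exp(-k*t)
m = 1.1 * exp(-0.1 * 26)
m = 1.1 * exp(-2.6000)

0.0817 m


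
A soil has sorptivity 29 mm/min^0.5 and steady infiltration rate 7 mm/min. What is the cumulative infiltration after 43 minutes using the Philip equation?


F = S*sqrt(t) + A*t
F = 29*sqrt(43) + 7*43
F = 29*6.557439 + 301

491.1657 mm


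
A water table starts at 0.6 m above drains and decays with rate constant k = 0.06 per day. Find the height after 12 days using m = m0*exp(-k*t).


m = m0 * exp(-k*t)
m = 0.6 * exp(-0.06 * 12)
m = 0.6 * exp(-0.7200)

0.2921 m


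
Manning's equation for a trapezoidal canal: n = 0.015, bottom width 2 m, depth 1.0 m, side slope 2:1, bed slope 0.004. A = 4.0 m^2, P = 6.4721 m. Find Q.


R = A/P = 4.0/6.4721 = 0.618037
Q = (1/0.015) * 4.0 * 0.618037^(2/3) * 0.004^0.5

12.2370 m^3/s


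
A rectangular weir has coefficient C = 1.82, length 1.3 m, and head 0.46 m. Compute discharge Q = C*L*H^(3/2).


Q = C * L * H^(3/2) = 1.82 * 1.3 * 0.46^1.5 = 1.82 * 1.3 * 0.311987

0.7382 m^3/s


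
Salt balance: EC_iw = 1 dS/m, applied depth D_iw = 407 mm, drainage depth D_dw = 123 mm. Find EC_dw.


EC_dw = EC_iw * D_iw / D_dw
EC_dw = 1 * 407 / 123
EC_dw = 407 / 123

3.3089 dS/m


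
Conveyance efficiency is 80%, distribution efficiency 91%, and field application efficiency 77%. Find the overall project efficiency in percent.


Ec = 0.8, Eb = 0.91, Ea = 0.77
E = 0.8 * 0.91 * 0.77 * 100 = 56.0560%

56.0560 %


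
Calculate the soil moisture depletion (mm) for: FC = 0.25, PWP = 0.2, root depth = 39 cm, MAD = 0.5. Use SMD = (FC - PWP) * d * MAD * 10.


SMD = (FC - PWP) * d * MAD * 10
SMD = (0.25 - 0.2) * 39 * 0.5 * 10
SMD = 0.0500 * 39 * 0.5 * 10

9.7500 mm


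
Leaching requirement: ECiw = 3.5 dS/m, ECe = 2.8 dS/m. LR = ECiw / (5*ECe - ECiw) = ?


LR = ECiw / (5*ECe - ECiw)
LR = 3.5 / (5*2.8 - 3.5)
LR = 3.5 / 10.5000

0.3333


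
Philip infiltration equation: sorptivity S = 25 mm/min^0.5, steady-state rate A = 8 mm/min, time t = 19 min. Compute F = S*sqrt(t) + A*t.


F = S*sqrt(t) + A*t
F = 25*sqrt(19) + 8*19
F = 25*4.358899 + 152

260.9725 mm


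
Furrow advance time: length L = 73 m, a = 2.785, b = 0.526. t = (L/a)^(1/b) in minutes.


t = (L/a)^(1/b)
t = (73/2.785)^(1/0.526)
t = 26.211849^(1/0.526)

497.4662 min


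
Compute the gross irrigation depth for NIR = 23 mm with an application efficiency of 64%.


Ea = 64% = 0.64
GID = NIR / Ea = 23 / 0.64 = 35.9375 mm

35.9375 mm


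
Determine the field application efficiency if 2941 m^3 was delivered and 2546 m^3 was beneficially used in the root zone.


Ea = V_root / V_field * 100 = 2546 / 2941 * 100 = 86.5692%

86.5692 %


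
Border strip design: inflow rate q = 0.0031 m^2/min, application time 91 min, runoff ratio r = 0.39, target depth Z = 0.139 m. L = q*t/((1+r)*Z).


L = q*t/((1+r)*Z)
L = 0.0031*91/((1+0.39)*0.139)
L = 0.2821/0.19321

1.4601 m


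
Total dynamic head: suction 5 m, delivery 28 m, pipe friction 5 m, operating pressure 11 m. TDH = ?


TDH = Hs + Hd + hf + Hp = 5 + 28 + 5 + 11 = 49

49 m


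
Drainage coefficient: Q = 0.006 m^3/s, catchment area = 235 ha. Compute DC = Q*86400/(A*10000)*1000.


DC = Q * 86400 / (A * 10000) * 1000
DC = 0.006 * 86400 / (235 * 10000) * 1000
DC = 518400.0000 / 2350000

0.2206 mm/day


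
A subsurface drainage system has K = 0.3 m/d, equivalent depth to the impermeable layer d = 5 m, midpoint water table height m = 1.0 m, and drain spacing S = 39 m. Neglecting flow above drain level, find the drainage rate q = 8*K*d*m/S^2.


q = 8*K*d*m/S^2
q = 8*0.3*5*1.0/39^2
q = 12.0000 / 1521

0.0079 m/d


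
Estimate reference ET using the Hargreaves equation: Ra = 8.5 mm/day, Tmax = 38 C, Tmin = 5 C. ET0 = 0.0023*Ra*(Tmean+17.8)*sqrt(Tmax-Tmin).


Tmean = (Tmax + Tmin)/2 = (38 + 5)/2 = 21.5
ET0 = 0.0023 * 8.5 * (21.5 + 17.8) * sqrt(38 - 5)
ET0 = 0.0023 * 8.5 * 39.3 * 5.744563

4.4136 mm/day


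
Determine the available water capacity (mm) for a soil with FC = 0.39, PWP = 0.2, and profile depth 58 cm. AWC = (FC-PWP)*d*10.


AWC = (FC - PWP) * d * 10
AWC = (0.39 - 0.2) * 58 * 10
AWC = 0.1900 * 58 * 10

110.2000 mm


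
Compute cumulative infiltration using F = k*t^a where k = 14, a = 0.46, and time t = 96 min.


F = k * t^a = 14 * 96^0.46
F = 14 * 8.162905

114.2807 mm


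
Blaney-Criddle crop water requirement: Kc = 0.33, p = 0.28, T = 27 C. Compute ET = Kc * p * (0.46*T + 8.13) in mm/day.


ET = Kc * p * (0.46*T + 8.13)
ET = 0.33 * 0.28 * (0.46*27 + 8.13)
ET = 0.33 * 0.28 * 20.5500

1.8988 mm/day


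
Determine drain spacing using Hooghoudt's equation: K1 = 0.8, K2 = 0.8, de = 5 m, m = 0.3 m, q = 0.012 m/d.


S^2 = 8*K2*de*m/q + 4*K1*m^2/q
S^2 = 8*0.8*5*0.3/0.012 + 4*0.8*0.3^2/0.012
S = sqrt(824.0000)

28.7054 m


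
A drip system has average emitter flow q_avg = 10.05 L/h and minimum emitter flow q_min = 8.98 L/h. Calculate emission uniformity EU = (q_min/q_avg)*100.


EU = (q_min/q_avg)*100 = (8.98/10.05)*100 = 89.3532%

89.3532 %


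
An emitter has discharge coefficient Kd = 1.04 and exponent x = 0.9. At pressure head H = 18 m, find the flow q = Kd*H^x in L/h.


q = Kd * H^x = 1.04 * 18^0.9 = 1.04 * 13.481718

14.0210 L/h


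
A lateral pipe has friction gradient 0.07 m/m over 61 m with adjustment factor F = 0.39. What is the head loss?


hf = J * L * F = 0.07 * 61 * 0.39 = 1.6653 m

1.6653 m


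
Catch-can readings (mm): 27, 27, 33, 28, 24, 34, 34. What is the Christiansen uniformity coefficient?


mean = 29.571429 mm
MAD = 3.510204 mm
CU = (1 - 3.510204/29.571429)*100

88.1297 %


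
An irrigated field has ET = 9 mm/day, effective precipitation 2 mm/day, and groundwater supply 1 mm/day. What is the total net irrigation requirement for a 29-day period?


Daily deficit = ET - Pe - GW = 9 - 2 - 1 = 6 mm/day
NIR = 6 * 29 = 174 mm

174.0000 mm


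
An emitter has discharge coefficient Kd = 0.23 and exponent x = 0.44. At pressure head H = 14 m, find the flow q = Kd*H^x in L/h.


q = Kd * H^x = 0.23 * 14^0.44 = 0.23 * 3.193716

0.7346 L/h


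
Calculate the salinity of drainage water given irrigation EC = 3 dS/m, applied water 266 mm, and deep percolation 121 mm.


EC_dw = EC_iw * D_iw / D_dw
EC_dw = 3 * 266 / 121
EC_dw = 798 / 121

6.5950 dS/m


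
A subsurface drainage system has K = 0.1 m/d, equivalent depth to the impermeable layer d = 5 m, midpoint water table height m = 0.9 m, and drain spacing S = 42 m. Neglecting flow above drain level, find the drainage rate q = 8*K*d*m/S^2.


q = 8*K*d*m/S^2
q = 8*0.1*5*0.9/42^2
q = 3.6000 / 1764

0.0020 m/d


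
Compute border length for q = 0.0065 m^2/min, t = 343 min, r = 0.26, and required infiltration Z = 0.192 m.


L = q*t/((1+r)*Z)
L = 0.0065*343/((1+0.26)*0.192)
L = 2.2295/0.24192

9.2159 m


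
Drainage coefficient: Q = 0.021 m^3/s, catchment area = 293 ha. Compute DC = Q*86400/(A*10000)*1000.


DC = Q * 86400 / (A * 10000) * 1000
DC = 0.021 * 86400 / (293 * 10000) * 1000
DC = 1814400.0000 / 2930000

0.6192 mm/day


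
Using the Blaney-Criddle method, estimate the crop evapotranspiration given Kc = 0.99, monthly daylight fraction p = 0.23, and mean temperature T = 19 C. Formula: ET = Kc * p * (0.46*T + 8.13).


ET = Kc * p * (0.46*T + 8.13)
ET = 0.99 * 0.23 * (0.46*19 + 8.13)
ET = 0.99 * 0.23 * 16.8700

3.8413 mm/day


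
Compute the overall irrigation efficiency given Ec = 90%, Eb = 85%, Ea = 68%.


Ec = 0.9, Eb = 0.85, Ea = 0.68
E = 0.9 * 0.85 * 0.68 * 100 = 52.0200%

52.0200 %


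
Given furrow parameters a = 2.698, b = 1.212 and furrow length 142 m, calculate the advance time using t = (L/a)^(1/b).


t = (L/a)^(1/b)
t = (142/2.698)^(1/1.212)
t = 52.631579^(1/1.212)

26.3130 min


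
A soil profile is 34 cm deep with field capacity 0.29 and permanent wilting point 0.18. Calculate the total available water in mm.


AWC = (FC - PWP) * d * 10
AWC = (0.29 - 0.18) * 34 * 10
AWC = 0.1100 * 34 * 10

37.4000 mm


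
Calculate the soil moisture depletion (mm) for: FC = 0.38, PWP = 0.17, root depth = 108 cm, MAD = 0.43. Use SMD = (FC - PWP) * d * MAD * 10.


SMD = (FC - PWP) * d * MAD * 10
SMD = (0.38 - 0.17) * 108 * 0.43 * 10
SMD = 0.2100 * 108 * 0.43 * 10

97.5240 mm


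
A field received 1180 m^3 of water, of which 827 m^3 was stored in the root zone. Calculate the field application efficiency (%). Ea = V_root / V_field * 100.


Ea = V_root / V_field * 100 = 827 / 1180 * 100 = 70.0847%

70.0847 %


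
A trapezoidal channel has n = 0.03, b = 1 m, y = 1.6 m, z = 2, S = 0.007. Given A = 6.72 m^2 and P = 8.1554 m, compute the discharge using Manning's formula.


R = A/P = 6.72/8.1554 = 0.823994
Q = (1/0.03) * 6.72 * 0.823994^(2/3) * 0.007^0.5

16.4720 m^3/s


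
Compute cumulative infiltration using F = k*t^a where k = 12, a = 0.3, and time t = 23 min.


F = k * t^a = 12 * 23^0.3
F = 12 * 2.561642

30.7397 mm


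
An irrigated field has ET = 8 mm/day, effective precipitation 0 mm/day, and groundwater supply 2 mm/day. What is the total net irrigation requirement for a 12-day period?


Daily deficit = ET - Pe - GW = 8 - 0 - 2 = 6 mm/day
NIR = 6 * 12 = 72 mm

72.0000 mm


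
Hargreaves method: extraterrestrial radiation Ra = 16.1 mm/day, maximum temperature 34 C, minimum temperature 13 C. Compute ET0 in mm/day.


Tmean = (Tmax + Tmin)/2 = (34 + 13)/2 = 23.5
ET0 = 0.0023 * 16.1 * (23.5 + 17.8) * sqrt(34 - 13)
ET0 = 0.0023 * 16.1 * 41.3 * 4.582576

7.0083 mm/day


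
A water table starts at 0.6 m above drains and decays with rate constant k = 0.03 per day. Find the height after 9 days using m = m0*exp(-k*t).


m = m0 * exp(-k*t)
m = 0.6 * exp(-0.03 * 9)
m = 0.6 * exp(-0.2700)

0.4580 m


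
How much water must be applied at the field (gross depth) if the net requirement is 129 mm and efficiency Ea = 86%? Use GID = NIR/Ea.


Ea = 86% = 0.86
GID = NIR / Ea = 129 / 0.86 = 150.0000 mm

150.0000 mm


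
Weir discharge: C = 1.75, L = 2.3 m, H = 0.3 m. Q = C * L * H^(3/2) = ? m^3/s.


Q = C * L * H^(3/2) = 1.75 * 2.3 * 0.3^1.5 = 1.75 * 2.3 * 0.164317

0.6614 m^3/s


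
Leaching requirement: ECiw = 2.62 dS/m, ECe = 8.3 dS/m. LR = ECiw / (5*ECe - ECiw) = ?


LR = ECiw / (5*ECe - ECiw)
LR = 2.62 / (5*8.3 - 2.62)
LR = 2.62 / 38.8800

0.0674


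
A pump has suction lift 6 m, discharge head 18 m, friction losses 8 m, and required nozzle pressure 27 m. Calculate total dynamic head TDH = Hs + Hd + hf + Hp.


TDH = Hs + Hd + hf + Hp = 6 + 18 + 8 + 27 = 59

59 m


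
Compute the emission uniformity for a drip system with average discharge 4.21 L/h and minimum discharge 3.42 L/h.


EU = (q_min/q_avg)*100 = (3.42/4.21)*100 = 81.2352%

81.2352 %


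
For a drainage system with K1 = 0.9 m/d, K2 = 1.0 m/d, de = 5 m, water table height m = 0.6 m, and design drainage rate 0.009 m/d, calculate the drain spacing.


S^2 = 8*K2*de*m/q + 4*K1*m^2/q
S^2 = 8*1.0*5*0.6/0.009 + 4*0.9*0.6^2/0.009
S = sqrt(2810.6667)

53.0157 m


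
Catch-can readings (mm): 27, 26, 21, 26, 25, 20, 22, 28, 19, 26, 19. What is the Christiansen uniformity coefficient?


mean = 23.545455 mm
MAD = 3.041322 mm
CU = (1 - 3.041322/23.545455)*100

87.0832 %


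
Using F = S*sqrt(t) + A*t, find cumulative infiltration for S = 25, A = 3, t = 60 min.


F = S*sqrt(t) + A*t
F = 25*sqrt(60) + 3*60
F = 25*7.745967 + 180

373.6492 mm


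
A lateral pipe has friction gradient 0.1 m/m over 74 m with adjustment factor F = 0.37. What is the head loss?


hf = J * L * F = 0.1 * 74 * 0.37 = 2.7380 m

2.7380 m


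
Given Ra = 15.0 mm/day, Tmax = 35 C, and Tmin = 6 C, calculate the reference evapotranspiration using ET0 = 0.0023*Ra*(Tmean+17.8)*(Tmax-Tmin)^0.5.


Tmean = (Tmax + Tmin)/2 = (35 + 6)/2 = 20.5
ET0 = 0.0023 * 15.0 * (20.5 + 17.8) * sqrt(35 - 6)
ET0 = 0.0023 * 15.0 * 38.3 * 5.385165

7.1157 mm/day


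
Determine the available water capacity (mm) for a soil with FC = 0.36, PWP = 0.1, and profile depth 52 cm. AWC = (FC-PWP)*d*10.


AWC = (FC - PWP) * d * 10
AWC = (0.36 - 0.1) * 52 * 10
AWC = 0.2600 * 52 * 10

135.2000 mm


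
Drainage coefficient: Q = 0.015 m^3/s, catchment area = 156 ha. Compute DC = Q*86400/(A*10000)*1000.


DC = Q * 86400 / (A * 10000) * 1000
DC = 0.015 * 86400 / (156 * 10000) * 1000
DC = 1296000.0000 / 1560000

0.8308 mm/day


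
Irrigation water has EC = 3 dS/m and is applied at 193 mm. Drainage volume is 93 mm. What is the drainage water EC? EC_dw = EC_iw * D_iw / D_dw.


EC_dw = EC_iw * D_iw / D_dw
EC_dw = 3 * 193 / 93
EC_dw = 579 / 93

6.2258 dS/m


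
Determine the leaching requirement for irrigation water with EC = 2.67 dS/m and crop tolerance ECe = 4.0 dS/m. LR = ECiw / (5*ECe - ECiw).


LR = ECiw / (5*ECe - ECiw)
LR = 2.67 / (5*4.0 - 2.67)
LR = 2.67 / 17.3300

0.1541


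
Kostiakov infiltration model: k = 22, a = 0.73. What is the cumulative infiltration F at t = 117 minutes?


F = k * t^a = 22 * 117^0.73
F = 22 * 32.342656

711.5384 mm


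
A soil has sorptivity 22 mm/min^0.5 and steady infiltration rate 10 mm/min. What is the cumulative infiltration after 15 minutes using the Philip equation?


F = S*sqrt(t) + A*t
F = 22*sqrt(15) + 10*15
F = 22*3.872983 + 150

235.2056 mm


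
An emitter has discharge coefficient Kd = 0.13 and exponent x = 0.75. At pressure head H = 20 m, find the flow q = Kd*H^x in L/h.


q = Kd * H^x = 0.13 * 20^0.75 = 0.13 * 9.457416

1.2295 L/h


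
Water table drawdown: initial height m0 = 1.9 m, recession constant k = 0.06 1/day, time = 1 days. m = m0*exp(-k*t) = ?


m = m0 * exp(-k*t)
m = 1.9 * exp(-0.06 * 1)
m = 1.9 * exp(-0.0600)

1.7894 m


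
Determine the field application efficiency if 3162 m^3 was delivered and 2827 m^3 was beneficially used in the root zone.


Ea = V_root / V_field * 100 = 2827 / 3162 * 100 = 89.4054%

89.4054 %


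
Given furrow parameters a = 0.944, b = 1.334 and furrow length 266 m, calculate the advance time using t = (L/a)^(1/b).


t = (L/a)^(1/b)
t = (266/0.944)^(1/1.334)
t = 281.779661^(1/1.334)

68.6300 min


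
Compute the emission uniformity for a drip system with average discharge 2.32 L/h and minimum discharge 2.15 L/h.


EU = (q_min/q_avg)*100 = (2.15/2.32)*100 = 92.6724%

92.6724 %


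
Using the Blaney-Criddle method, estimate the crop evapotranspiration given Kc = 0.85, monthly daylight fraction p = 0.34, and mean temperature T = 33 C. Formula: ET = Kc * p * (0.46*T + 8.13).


ET = Kc * p * (0.46*T + 8.13)
ET = 0.85 * 0.34 * (0.46*33 + 8.13)
ET = 0.85 * 0.34 * 23.3100

6.7366 mm/day


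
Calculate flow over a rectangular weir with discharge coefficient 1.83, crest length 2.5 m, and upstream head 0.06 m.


Q = C * L * H^(3/2) = 1.83 * 2.5 * 0.06^1.5 = 1.83 * 2.5 * 0.014697

0.0672 m^3/s


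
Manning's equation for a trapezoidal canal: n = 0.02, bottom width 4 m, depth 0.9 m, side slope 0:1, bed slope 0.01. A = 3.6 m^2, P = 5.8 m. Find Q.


R = A/P = 3.6/5.8 = 0.620690
Q = (1/0.02) * 3.6 * 0.620690^(2/3) * 0.01^0.5

13.0975 m^3/s


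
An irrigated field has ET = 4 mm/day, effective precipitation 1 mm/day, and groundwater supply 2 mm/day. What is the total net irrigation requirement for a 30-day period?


Daily deficit = ET - Pe - GW = 4 - 1 - 2 = 1 mm/day
NIR = 1 * 30 = 30 mm

30.0000 mm


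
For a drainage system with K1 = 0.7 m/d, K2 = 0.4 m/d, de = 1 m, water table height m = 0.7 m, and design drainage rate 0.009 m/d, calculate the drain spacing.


S^2 = 8*K2*de*m/q + 4*K1*m^2/q
S^2 = 8*0.4*1*0.7/0.009 + 4*0.7*0.7^2/0.009
S = sqrt(401.3333)

20.0333 m


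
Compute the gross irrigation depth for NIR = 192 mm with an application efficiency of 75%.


Ea = 75% = 0.75
GID = NIR / Ea = 192 / 0.75 = 256.0000 mm

256.0000 mm


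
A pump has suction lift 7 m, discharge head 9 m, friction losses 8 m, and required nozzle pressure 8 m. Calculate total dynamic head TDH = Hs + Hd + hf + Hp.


TDH = Hs + Hd + hf + Hp = 7 + 9 + 8 + 8 = 32

32 m


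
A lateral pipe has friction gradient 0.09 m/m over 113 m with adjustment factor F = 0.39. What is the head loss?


hf = J * L * F = 0.09 * 113 * 0.39 = 3.9663 m

3.9663 m


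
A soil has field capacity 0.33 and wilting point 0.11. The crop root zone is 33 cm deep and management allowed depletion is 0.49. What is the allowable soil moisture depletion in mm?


SMD = (FC - PWP) * d * MAD * 10
SMD = (0.33 - 0.11) * 33 * 0.49 * 10
SMD = 0.2200 * 33 * 0.49 * 10

35.5740 mm


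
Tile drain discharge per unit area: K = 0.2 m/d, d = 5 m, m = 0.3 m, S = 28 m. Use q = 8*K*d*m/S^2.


q = 8*K*d*m/S^2
q = 8*0.2*5*0.3/28^2
q = 2.4000 / 784

0.0031 m/d


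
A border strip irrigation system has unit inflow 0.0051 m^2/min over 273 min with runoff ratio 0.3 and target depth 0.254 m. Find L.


L = q*t/((1+r)*Z)
L = 0.0051*273/((1+0.3)*0.254)
L = 1.3923/0.3302

4.2165 m


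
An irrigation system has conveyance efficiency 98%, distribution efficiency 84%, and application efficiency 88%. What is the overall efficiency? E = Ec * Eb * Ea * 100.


Ec = 0.98, Eb = 0.84, Ea = 0.88
E = 0.98 * 0.84 * 0.88 * 100 = 72.4416%

72.4416 %


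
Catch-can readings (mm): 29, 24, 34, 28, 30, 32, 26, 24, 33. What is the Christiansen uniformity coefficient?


mean = 28.888889 mm
MAD = 3.012346 mm
CU = (1 - 3.012346/28.888889)*100

89.5726 %


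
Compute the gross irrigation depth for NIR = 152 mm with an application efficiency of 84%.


Ea = 84% = 0.84
GID = NIR / Ea = 152 / 0.84 = 180.9524 mm

180.9524 mm


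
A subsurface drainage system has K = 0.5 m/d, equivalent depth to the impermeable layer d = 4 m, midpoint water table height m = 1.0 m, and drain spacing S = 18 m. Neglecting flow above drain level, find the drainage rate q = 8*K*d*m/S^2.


q = 8*K*d*m/S^2
q = 8*0.5*4*1.0/18^2
q = 16.0000 / 324

0.0494 m/d


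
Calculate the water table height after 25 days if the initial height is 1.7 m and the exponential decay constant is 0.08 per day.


m = m0 * exp(-k*t)
m = 1.7 * exp(-0.08 * 25)
m = 1.7 * exp(-2.0000)

0.2301 m


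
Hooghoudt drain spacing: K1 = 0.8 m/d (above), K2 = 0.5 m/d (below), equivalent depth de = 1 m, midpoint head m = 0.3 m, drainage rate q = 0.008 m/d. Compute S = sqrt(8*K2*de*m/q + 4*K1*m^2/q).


S^2 = 8*K2*de*m/q + 4*K1*m^2/q
S^2 = 8*0.5*1*0.3/0.008 + 4*0.8*0.3^2/0.008
S = sqrt(186.0000)

13.6382 m


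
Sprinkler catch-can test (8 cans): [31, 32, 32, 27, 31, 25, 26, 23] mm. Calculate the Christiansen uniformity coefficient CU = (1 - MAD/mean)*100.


mean = 28.375000 mm
MAD = 3.125000 mm
CU = (1 - 3.125000/28.375000)*100

88.9868 %


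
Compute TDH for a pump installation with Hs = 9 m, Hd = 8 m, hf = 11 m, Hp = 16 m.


TDH = Hs + Hd + hf + Hp = 9 + 8 + 11 + 16 = 44

44 m


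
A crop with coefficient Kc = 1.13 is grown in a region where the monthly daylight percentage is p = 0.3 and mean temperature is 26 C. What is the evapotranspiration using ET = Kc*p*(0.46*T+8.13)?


ET = Kc * p * (0.46*T + 8.13)
ET = 1.13 * 0.3 * (0.46*26 + 8.13)
ET = 1.13 * 0.3 * 20.0900

6.8105 mm/day


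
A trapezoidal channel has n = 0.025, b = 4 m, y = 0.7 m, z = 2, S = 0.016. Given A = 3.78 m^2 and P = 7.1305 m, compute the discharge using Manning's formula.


R = A/P = 3.78/7.1305 = 0.530117
Q = (1/0.025) * 3.78 * 0.530117^(2/3) * 0.016^0.5

12.5274 m^3/s


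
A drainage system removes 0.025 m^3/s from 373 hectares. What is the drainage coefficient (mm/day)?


DC = Q * 86400 / (A * 10000) * 1000
DC = 0.025 * 86400 / (373 * 10000) * 1000
DC = 2160000.0000 / 3730000

0.5791 mm/day


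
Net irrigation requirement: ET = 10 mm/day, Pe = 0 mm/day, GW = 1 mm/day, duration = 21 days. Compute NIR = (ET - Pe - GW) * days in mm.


Daily deficit = ET - Pe - GW = 10 - 0 - 1 = 9 mm/day
NIR = 9 * 21 = 189 mm

189.0000 mm


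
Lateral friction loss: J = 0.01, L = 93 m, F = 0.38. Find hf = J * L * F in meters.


hf = J * L * F = 0.01 * 93 * 0.38 = 0.3534 m

0.3534 m


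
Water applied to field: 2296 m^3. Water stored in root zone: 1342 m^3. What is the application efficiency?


Ea = V_root / V_field * 100 = 1342 / 2296 * 100 = 58.4495%

58.4495 %


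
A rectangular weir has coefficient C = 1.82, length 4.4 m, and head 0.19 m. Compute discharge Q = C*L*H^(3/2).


Q = C * L * H^(3/2) = 1.82 * 4.4 * 0.19^1.5 = 1.82 * 4.4 * 0.082819

0.6632 m^3/s


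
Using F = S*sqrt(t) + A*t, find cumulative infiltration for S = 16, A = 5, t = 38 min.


F = S*sqrt(t) + A*t
F = 16*sqrt(38) + 5*38
F = 16*6.164414 + 190

288.6306 mm


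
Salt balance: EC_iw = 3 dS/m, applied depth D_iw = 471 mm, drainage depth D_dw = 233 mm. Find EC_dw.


EC_dw = EC_iw * D_iw / D_dw
EC_dw = 3 * 471 / 233
EC_dw = 1413 / 233

6.0644 dS/m


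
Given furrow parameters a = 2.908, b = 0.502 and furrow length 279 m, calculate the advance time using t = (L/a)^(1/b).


t = (L/a)^(1/b)
t = (279/2.908)^(1/0.502)
t = 95.942228^(1/0.502)

8876.1921 min


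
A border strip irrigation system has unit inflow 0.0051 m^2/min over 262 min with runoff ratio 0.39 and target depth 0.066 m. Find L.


L = q*t/((1+r)*Z)
L = 0.0051*262/((1+0.39)*0.066)
L = 1.3362/0.09174

14.5651 m


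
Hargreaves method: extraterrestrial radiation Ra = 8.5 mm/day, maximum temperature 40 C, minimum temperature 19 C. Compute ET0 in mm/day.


Tmean = (Tmax + Tmin)/2 = (40 + 19)/2 = 29.5
ET0 = 0.0023 * 8.5 * (29.5 + 17.8) * sqrt(40 - 19)
ET0 = 0.0023 * 8.5 * 47.3 * 4.582576

4.2376 mm/day


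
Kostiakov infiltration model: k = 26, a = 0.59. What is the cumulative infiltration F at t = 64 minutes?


F = k * t^a = 26 * 64^0.59
F = 26 * 11.631780

302.4263 mm


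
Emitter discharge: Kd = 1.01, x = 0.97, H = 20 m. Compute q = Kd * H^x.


q = Kd * H^x = 1.01 * 20^0.97 = 1.01 * 18.280964

18.4638 L/h


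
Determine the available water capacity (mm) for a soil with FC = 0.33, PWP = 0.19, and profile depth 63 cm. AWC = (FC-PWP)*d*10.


AWC = (FC - PWP) * d * 10
AWC = (0.33 - 0.19) * 63 * 10
AWC = 0.1400 * 63 * 10

88.2000 mm


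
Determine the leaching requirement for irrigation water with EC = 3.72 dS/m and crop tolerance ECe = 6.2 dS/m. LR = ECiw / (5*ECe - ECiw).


LR = ECiw / (5*ECe - ECiw)
LR = 3.72 / (5*6.2 - 3.72)
LR = 3.72 / 27.2800

0.1364


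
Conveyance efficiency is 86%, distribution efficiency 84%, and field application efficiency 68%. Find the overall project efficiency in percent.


Ec = 0.86, Eb = 0.84, Ea = 0.68
E = 0.86 * 0.84 * 0.68 * 100 = 49.1232%

49.1232 %


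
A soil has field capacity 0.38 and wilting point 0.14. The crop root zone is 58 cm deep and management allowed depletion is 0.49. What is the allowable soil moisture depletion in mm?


SMD = (FC - PWP) * d * MAD * 10
SMD = (0.38 - 0.14) * 58 * 0.49 * 10
SMD = 0.2400 * 58 * 0.49 * 10

68.2080 mm


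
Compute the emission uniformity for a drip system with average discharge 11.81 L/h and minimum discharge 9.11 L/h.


EU = (q_min/q_avg)*100 = (9.11/11.81)*100 = 77.1380%

77.1380 %


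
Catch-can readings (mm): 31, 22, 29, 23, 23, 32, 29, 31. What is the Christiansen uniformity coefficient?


mean = 27.500000 mm
MAD = 3.625000 mm
CU = (1 - 3.625000/27.500000)*100

86.8182 %


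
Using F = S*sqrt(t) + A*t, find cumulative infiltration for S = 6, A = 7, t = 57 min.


F = S*sqrt(t) + A*t
F = 6*sqrt(57) + 7*57
F = 6*7.549834 + 399

444.2990 mm


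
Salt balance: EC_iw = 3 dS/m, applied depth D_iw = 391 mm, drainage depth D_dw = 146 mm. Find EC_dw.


EC_dw = EC_iw * D_iw / D_dw
EC_dw = 3 * 391 / 146
EC_dw = 1173 / 146

8.0342 dS/m


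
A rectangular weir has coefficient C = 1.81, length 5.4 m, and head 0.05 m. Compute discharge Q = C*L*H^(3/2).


Q = C * L * H^(3/2) = 1.81 * 5.4 * 0.05^1.5 = 1.81 * 5.4 * 0.011180

0.1093 m^3/s


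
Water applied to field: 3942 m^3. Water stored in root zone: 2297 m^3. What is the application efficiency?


Ea = V_root / V_field * 100 = 2297 / 3942 * 100 = 58.2699%

58.2699 %


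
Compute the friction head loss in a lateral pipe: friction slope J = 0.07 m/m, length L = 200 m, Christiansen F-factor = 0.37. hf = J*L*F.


hf = J * L * F = 0.07 * 200 * 0.37 = 5.1800 m

5.1800 m


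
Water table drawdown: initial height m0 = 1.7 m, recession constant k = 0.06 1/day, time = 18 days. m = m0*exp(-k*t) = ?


m = m0 * exp(-k*t)
m = 1.7 * exp(-0.06 * 18)
m = 1.7 * exp(-1.0800)

0.5773 m


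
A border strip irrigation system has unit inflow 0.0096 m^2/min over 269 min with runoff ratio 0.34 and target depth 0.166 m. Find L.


L = q*t/((1+r)*Z)
L = 0.0096*269/((1+0.34)*0.166)
L = 2.5824/0.22244

11.6094 m


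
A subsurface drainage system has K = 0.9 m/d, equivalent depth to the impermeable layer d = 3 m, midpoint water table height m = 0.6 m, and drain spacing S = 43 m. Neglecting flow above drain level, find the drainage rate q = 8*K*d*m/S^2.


q = 8*K*d*m/S^2
q = 8*0.9*3*0.6/43^2
q = 12.9600 / 1849

0.0070 m/d


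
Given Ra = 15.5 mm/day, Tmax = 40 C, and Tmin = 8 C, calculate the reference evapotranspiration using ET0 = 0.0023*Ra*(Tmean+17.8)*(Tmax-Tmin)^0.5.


Tmean = (Tmax + Tmin)/2 = (40 + 8)/2 = 24.0
ET0 = 0.0023 * 15.5 * (24.0 + 17.8) * sqrt(40 - 8)
ET0 = 0.0023 * 15.5 * 41.8 * 5.656854

8.4297 mm/day


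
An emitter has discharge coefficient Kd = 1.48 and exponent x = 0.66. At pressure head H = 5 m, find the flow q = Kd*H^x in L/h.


q = Kd * H^x = 1.48 * 5^0.66 = 1.48 * 2.892812

4.2814 L/h


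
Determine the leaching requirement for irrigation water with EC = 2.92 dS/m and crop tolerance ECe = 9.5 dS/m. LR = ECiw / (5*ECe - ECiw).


LR = ECiw / (5*ECe - ECiw)
LR = 2.92 / (5*9.5 - 2.92)
LR = 2.92 / 44.5800

0.0655


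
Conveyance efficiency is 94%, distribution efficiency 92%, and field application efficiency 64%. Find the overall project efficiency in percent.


Ec = 0.94, Eb = 0.92, Ea = 0.64
E = 0.94 * 0.92 * 0.64 * 100 = 55.3472%

55.3472 %


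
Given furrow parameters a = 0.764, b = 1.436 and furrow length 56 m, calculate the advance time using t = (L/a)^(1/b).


t = (L/a)^(1/b)
t = (56/0.764)^(1/1.436)
t = 73.298429^(1/1.436)

19.8981 min


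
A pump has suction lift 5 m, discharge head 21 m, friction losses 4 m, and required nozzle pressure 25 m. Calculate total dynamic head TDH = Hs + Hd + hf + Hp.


TDH = Hs + Hd + hf + Hp = 5 + 21 + 4 + 25 = 55

55 m


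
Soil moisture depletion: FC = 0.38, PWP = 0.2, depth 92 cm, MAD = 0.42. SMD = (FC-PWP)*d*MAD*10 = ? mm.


SMD = (FC - PWP) * d * MAD * 10
SMD = (0.38 - 0.2) * 92 * 0.42 * 10
SMD = 0.1800 * 92 * 0.42 * 10

69.5520 mm


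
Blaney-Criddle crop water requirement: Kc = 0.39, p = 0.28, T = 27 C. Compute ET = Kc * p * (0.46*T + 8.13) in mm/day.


ET = Kc * p * (0.46*T + 8.13)
ET = 0.39 * 0.28 * (0.46*27 + 8.13)
ET = 0.39 * 0.28 * 20.5500

2.2441 mm/day


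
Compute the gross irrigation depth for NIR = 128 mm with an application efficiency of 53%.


Ea = 53% = 0.53
GID = NIR / Ea = 128 / 0.53 = 241.5094 mm

241.5094 mm


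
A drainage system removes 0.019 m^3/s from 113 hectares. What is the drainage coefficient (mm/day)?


DC = Q * 86400 / (A * 10000) * 1000
DC = 0.019 * 86400 / (113 * 10000) * 1000
DC = 1641600.0000 / 1130000

1.4527 mm/day


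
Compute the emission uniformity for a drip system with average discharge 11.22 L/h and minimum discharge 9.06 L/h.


EU = (q_min/q_avg)*100 = (9.06/11.22)*100 = 80.7487%

80.7487 %


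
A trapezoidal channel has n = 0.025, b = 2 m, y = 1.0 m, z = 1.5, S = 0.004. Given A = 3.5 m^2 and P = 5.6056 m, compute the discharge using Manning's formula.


R = A/P = 3.5/5.6056 = 0.624376
Q = (1/0.025) * 3.5 * 0.624376^(2/3) * 0.004^0.5

6.4683 m^3/s


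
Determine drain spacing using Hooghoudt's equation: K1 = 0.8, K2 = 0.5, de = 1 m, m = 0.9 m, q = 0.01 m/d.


S^2 = 8*K2*de*m/q + 4*K1*m^2/q
S^2 = 8*0.5*1*0.9/0.01 + 4*0.8*0.9^2/0.01
S = sqrt(619.2000)

24.8837 m


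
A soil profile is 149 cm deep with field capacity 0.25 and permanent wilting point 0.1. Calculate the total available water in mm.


AWC = (FC - PWP) * d * 10
AWC = (0.25 - 0.1) * 149 * 10
AWC = 0.1500 * 149 * 10

223.5000 mm


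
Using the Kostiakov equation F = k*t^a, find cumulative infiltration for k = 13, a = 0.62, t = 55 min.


F = k * t^a = 13 * 55^0.62
F = 13 * 11.995680

155.9438 mm


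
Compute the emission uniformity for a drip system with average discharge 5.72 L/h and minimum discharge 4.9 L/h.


EU = (q_min/q_avg)*100 = (4.9/5.72)*100 = 85.6643%

85.6643 %


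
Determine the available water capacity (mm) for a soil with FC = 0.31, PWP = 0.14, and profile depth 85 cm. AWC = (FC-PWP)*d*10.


AWC = (FC - PWP) * d * 10
AWC = (0.31 - 0.14) * 85 * 10
AWC = 0.1700 * 85 * 10

144.5000 mm


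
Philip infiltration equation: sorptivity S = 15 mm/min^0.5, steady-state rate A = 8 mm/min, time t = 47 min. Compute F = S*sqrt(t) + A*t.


F = S*sqrt(t) + A*t
F = 15*sqrt(47) + 8*47
F = 15*6.855655 + 376

478.8348 mm


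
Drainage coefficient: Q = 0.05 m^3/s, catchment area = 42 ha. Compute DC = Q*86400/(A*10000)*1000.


DC = Q * 86400 / (A * 10000) * 1000
DC = 0.05 * 86400 / (42 * 10000) * 1000
DC = 4320000.0000 / 420000

10.2857 mm/day


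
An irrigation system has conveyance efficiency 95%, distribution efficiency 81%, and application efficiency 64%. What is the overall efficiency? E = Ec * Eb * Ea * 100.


Ec = 0.95, Eb = 0.81, Ea = 0.64
E = 0.95 * 0.81 * 0.64 * 100 = 49.2480%

49.2480 %


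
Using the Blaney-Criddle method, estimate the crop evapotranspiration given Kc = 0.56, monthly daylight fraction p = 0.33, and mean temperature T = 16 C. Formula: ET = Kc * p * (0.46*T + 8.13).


ET = Kc * p * (0.46*T + 8.13)
ET = 0.56 * 0.33 * (0.46*16 + 8.13)
ET = 0.56 * 0.33 * 15.4900

2.8626 mm/day


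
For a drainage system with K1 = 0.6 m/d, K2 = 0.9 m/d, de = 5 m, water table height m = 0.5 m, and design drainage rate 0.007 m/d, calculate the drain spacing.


S^2 = 8*K2*de*m/q + 4*K1*m^2/q
S^2 = 8*0.9*5*0.5/0.007 + 4*0.6*0.5^2/0.007
S = sqrt(2657.1429)

51.5475 m


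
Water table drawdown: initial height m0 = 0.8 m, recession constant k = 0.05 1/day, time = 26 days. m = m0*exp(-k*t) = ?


m = m0 * exp(-k*t)
m = 0.8 * exp(-0.05 * 26)
m = 0.8 * exp(-1.3000)

0.2180 m


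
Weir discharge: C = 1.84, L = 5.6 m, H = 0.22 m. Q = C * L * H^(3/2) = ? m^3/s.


Q = C * L * H^(3/2) = 1.84 * 5.6 * 0.22^1.5 = 1.84 * 5.6 * 0.103189

1.0633 m^3/s


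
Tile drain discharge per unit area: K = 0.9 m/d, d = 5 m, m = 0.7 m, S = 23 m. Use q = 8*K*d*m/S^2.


q = 8*K*d*m/S^2
q = 8*0.9*5*0.7/23^2
q = 25.2000 / 529

0.0476 m/d


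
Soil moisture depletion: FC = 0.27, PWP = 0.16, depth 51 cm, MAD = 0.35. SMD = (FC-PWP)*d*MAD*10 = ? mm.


SMD = (FC - PWP) * d * MAD * 10
SMD = (0.27 - 0.16) * 51 * 0.35 * 10
SMD = 0.1100 * 51 * 0.35 * 10

19.6350 mm


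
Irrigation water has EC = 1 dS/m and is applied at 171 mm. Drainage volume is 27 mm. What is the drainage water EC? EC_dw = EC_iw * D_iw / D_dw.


EC_dw = EC_iw * D_iw / D_dw
EC_dw = 1 * 171 / 27
EC_dw = 171 / 27

6.3333 dS/m


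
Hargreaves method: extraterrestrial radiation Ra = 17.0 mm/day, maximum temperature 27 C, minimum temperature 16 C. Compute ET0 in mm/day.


Tmean = (Tmax + Tmin)/2 = (27 + 16)/2 = 21.5
ET0 = 0.0023 * 17.0 * (21.5 + 17.8) * sqrt(27 - 16)
ET0 = 0.0023 * 17.0 * 39.3 * 3.316625

5.0964 mm/day


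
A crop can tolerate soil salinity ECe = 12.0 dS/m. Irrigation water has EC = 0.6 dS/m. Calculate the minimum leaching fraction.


LR = ECiw / (5*ECe - ECiw)
LR = 0.6 / (5*12.0 - 0.6)
LR = 0.6 / 59.4000

0.0101


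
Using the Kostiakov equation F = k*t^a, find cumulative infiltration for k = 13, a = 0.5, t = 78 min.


F = k * t^a = 13 * 78^0.5
F = 13 * 8.831761

114.8129 mm


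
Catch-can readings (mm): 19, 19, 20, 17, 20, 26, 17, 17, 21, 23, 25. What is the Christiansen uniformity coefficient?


mean = 20.363636 mm
MAD = 2.462810 mm
CU = (1 - 2.462810/20.363636)*100

87.9058 %


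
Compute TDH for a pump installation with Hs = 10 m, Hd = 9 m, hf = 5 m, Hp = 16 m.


TDH = Hs + Hd + hf + Hp = 10 + 9 + 5 + 16 = 40

40 m


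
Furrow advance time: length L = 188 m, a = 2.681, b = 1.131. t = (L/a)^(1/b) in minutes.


t = (L/a)^(1/b)
t = (188/2.681)^(1/1.131)
t = 70.123088^(1/1.131)

42.8609 min


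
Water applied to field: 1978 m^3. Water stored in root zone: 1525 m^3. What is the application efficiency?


Ea = V_root / V_field * 100 = 1525 / 1978 * 100 = 77.0981%

77.0981 %


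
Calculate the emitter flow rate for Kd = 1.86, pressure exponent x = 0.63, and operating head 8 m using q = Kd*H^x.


q = Kd * H^x = 1.86 * 8^0.63 = 1.86 * 3.706352

6.8938 L/h


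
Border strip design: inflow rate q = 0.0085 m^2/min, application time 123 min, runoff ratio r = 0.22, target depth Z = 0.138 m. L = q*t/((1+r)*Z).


L = q*t/((1+r)*Z)
L = 0.0085*123/((1+0.22)*0.138)
L = 1.0455/0.16836

6.2099 m


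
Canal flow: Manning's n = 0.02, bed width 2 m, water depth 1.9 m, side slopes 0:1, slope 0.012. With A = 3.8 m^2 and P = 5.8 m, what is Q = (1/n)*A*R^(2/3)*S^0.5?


R = A/P = 3.8/5.8 = 0.655172
Q = (1/0.02) * 3.8 * 0.655172^(2/3) * 0.012^0.5

15.7005 m^3/s


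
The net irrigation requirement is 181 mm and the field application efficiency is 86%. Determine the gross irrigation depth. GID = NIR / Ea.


Ea = 86% = 0.86
GID = NIR / Ea = 181 / 0.86 = 210.4651 mm

210.4651 mm


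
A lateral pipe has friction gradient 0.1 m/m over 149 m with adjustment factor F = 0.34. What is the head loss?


hf = J * L * F = 0.1 * 149 * 0.34 = 5.0660 m

5.0660 m


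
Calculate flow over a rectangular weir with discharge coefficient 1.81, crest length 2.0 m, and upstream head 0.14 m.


Q = C * L * H^(3/2) = 1.81 * 2.0 * 0.14^1.5 = 1.81 * 2.0 * 0.052383

0.1896 m^3/s


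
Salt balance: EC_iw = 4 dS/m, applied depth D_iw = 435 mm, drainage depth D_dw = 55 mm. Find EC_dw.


EC_dw = EC_iw * D_iw / D_dw
EC_dw = 4 * 435 / 55
EC_dw = 1740 / 55

31.6364 dS/m


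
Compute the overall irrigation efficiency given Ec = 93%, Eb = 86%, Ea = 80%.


Ec = 0.93, Eb = 0.86, Ea = 0.8
E = 0.93 * 0.86 * 0.8 * 100 = 63.9840%

63.9840 %


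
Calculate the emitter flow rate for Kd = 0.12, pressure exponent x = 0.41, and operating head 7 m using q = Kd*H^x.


q = Kd * H^x = 0.12 * 7^0.41 = 0.12 * 2.220702

0.2665 L/h


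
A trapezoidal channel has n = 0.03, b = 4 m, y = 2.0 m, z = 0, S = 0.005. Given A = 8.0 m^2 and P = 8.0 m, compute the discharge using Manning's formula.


R = A/P = 8.0/8.0 = 1.000000
Q = (1/0.03) * 8.0 * 1.000000^(2/3) * 0.005^0.5

18.8562 m^3/s
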